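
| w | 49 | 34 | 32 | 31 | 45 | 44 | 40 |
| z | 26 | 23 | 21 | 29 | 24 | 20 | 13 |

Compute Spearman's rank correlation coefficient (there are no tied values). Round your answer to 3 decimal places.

Rank w: 7, 3, 2, 1, 6, 5, 4
Rank z: 6, 4, 3, 7, 5, 2, 1
d = rank(w) − rank(z): 1, -1, -1, -6, 1, 3, 3; Σd² = 58
ρ = 1 − 6Σd² / [n(n²−1)] = 1 − 6×58 / (7×48) = 1 − 348/336 ≈ -0.036

-0.036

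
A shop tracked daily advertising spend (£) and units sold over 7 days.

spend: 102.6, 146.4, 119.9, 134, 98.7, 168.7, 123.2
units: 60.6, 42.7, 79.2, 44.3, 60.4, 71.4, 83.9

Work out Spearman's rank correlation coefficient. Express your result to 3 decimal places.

Rank spend: 2, 6, 3, 5, 1, 7, 4
Rank units: 4, 1, 6, 2, 3, 5, 7
d = rank(spend) − rank(units): -2, 5, -3, 3, -2, 2, -3; Σd² = 64
ρ = 1 − 6Σd² / [n(n²−1)] = 1 − 6×64 / (7×48) = 1 − 384/336 ≈ -0.143

-0.143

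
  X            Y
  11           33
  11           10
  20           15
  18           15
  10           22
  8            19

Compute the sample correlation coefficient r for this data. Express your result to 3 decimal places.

n = 6, ΣX = 78, ΣY = 114, ΣX² = 1130, ΣY² = 2484, ΣXY = 1415
nΣXY − ΣXΣY = 8490 − 8892 = -402
nΣX² − (ΣX)² = 6780 − 6084 = 696; nΣY² − (ΣY)² = 14904 − 12996 = 1908
r = -402 / √(696 × 1908) = -402 / 1152.3749 ≈ -0.349

-0.349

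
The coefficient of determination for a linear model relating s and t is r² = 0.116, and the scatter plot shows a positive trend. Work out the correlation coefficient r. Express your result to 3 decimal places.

|r| = √0.116 = 0.341
The association is positive, so r = 0.341.

0.341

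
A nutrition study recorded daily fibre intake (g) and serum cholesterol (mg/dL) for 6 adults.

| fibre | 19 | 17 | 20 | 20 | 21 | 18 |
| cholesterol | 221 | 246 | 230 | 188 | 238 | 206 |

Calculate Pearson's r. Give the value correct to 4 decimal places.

n = 6, Σx = 115, Σy = 1329, Σx² = 2215, Σy² = 296681, Σxy = 25447
nΣxy − ΣxΣy = 152682 − 152835 = -153
nΣx² − (Σx)² = 13290 − 13225 = 65; nΣy² − (Σy)² = 1780086 − 1766241 = 13845
r = -153 / √(65 × 13845) = -153 / 948.6438 ≈ -0.1613

-0.1613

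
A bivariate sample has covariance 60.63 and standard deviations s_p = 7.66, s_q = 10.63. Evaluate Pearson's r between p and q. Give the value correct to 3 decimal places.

0.745

r = Cov(p,q) / (s_p · s_q) = 60.63 / (7.66 × 10.63)
  = 60.63 / 81.4258 ≈ 0.745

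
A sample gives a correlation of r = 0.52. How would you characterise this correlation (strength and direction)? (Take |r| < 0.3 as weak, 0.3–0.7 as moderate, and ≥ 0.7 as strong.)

moderate positive

r = 0.52 > 0 so the relationship is positive.
|r| = 0.52, which falls in the moderate range.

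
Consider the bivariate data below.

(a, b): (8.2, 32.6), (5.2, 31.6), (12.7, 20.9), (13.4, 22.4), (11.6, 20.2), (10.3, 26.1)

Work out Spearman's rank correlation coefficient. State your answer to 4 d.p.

-0.7143

Rank a: 2, 1, 5, 6, 4, 3
Rank b: 6, 5, 2, 3, 1, 4
d = rank(a) − rank(b): -4, -4, 3, 3, 3, -1; Σd² = 60
ρ = 1 − 6Σd² / [n(n²−1)] = 1 − 6×60 / (6×35) = 1 − 360/210 ≈ -0.7143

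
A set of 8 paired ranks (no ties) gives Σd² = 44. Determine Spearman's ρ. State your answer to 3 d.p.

ρ = 1 − 6Σd² / [n(n²−1)] = 1 − 6×44 / (8×63)
  = 1 − 264/504 = 1 − 0.5238 ≈ 0.476

0.476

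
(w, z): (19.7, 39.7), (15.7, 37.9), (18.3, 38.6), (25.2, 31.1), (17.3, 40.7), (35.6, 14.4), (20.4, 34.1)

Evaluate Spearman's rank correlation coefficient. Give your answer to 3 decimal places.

-0.750

Rank w: 4, 1, 3, 6, 2, 7, 5
Rank z: 6, 4, 5, 2, 7, 1, 3
d = rank(w) − rank(z): -2, -3, -2, 4, -5, 6, 2; Σd² = 98
ρ = 1 − 6Σd² / [n(n²−1)] = 1 − 6×98 / (7×48) = 1 − 588/336 ≈ -0.750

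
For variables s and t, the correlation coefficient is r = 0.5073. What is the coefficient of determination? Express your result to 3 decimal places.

0.257

r² = (0.5073)² = 0.257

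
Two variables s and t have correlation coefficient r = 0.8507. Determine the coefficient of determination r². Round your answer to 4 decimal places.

r² = (0.8507)² = 0.7237

0.7237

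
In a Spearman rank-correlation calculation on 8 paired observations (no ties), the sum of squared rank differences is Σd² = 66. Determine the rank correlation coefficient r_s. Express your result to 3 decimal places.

0.214

ρ = 1 − 6Σd² / [n(n²−1)] = 1 − 6×66 / (8×63)
  = 1 − 396/504 = 1 − 0.7857 ≈ 0.214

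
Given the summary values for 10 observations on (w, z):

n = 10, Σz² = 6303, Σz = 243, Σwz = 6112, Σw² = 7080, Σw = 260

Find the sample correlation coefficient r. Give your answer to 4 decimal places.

-0.5772

r = (nΣwz − ΣwΣz) / √[(nΣw² − (Σw)²)(nΣz² − (Σz)²)]
Numerator: 10×6112 − 260×243 = -2060
Denominator: √[(70800 − 67600)(63030 − 59049)] = √[3200 × 3981] = 3569.2016
r = -2060 / 3569.2016 ≈ -0.5772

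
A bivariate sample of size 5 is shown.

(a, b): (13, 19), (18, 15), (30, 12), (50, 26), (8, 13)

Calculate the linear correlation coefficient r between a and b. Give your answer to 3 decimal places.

0.675

n = 5, Σa = 119, Σb = 85, Σa² = 3957, Σb² = 1575, Σab = 2281
nΣab − ΣaΣb = 11405 − 10115 = 1290
nΣa² − (Σa)² = 19785 − 14161 = 5624; nΣb² − (Σb)² = 7875 − 7225 = 650
r = 1290 / √(5624 × 650) = 1290 / 1911.9623 ≈ 0.675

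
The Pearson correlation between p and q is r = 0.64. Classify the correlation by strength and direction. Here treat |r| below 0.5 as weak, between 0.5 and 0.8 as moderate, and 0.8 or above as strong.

r = 0.64 > 0 so the relationship is positive.
|r| = 0.64, which falls in the moderate range.

moderate positive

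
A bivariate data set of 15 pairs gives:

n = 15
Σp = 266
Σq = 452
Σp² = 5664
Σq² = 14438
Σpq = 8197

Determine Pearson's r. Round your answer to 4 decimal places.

r = (nΣpq − ΣpΣq) / √[(nΣp² − (Σp)²)(nΣq² − (Σq)²)]
Numerator: 15×8197 − 266×452 = 2723
Denominator: √[(84960 − 70756)(216570 − 204304)] = √[14204 × 12266] = 13199.4797
r = 2723 / 13199.4797 ≈ 0.2063

0.2063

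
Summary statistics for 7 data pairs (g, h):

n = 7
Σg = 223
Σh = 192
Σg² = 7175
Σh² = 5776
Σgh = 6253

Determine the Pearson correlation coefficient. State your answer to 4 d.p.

r = (nΣgh − ΣgΣh) / √[(nΣg² − (Σg)²)(nΣh² − (Σh)²)]
Numerator: 7×6253 − 223×192 = 955
Denominator: √[(50225 − 49729)(40432 − 36864)] = √[496 × 3568] = 1330.3112
r = 955 / 1330.3112 ≈ 0.7179

0.7179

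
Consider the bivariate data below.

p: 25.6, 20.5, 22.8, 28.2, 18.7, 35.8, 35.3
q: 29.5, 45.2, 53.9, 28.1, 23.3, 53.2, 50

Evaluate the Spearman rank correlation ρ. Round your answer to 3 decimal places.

0.429

Rank p: 4, 2, 3, 5, 1, 7, 6
Rank q: 3, 4, 7, 2, 1, 6, 5
d = rank(p) − rank(q): 1, -2, -4, 3, 0, 1, 1; Σd² = 32
ρ = 1 − 6Σd² / [n(n²−1)] = 1 − 6×32 / (7×48) = 1 − 192/336 ≈ 0.429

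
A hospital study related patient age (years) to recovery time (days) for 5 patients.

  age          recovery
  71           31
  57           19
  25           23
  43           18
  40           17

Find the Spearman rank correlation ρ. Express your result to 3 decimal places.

0.400

Rank age: 5, 4, 1, 3, 2
Rank recovery: 5, 3, 4, 2, 1
d = rank(age) − rank(recovery): 0, 1, -3, 1, 1; Σd² = 12
ρ = 1 − 6Σd² / [n(n²−1)] = 1 − 6×12 / (5×24) = 1 − 72/120 ≈ 0.400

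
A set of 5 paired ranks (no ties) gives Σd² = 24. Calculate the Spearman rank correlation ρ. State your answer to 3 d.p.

ρ = 1 − 6Σd² / [n(n²−1)] = 1 − 6×24 / (5×24)
  = 1 − 144/120 = 1 − 1.2000 ≈ -0.200

-0.200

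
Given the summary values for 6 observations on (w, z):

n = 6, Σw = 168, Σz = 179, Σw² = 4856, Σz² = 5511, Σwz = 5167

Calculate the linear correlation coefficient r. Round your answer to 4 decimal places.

r = (nΣwz − ΣwΣz) / √[(nΣw² − (Σw)²)(nΣz² − (Σz)²)]
Numerator: 6×5167 − 168×179 = 930
Denominator: √[(29136 − 28224)(33066 − 32041)] = √[912 × 1025] = 966.8506
r = 930 / 966.8506 ≈ 0.9619

0.9619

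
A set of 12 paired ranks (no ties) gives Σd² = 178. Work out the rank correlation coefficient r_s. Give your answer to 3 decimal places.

0.378

ρ = 1 − 6Σd² / [n(n²−1)] = 1 − 6×178 / (12×143)
  = 1 − 1068/1716 = 1 − 0.6224 ≈ 0.378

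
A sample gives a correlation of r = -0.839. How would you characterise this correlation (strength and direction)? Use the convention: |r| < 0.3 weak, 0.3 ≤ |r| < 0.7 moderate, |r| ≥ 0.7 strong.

r = -0.839 < 0 so the relationship is negative.
|r| = 0.839, which falls in the strong range.

strong negative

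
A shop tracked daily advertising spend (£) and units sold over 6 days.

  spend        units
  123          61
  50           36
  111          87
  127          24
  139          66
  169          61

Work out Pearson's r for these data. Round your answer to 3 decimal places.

0.303

n = 6, Σx = 719, Σy = 335, Σx² = 93961, Σy² = 21239, Σxy = 41491
nΣxy − ΣxΣy = 248946 − 240865 = 8081
nΣx² − (Σx)² = 563766 − 516961 = 46805; nΣy² − (Σy)² = 127434 − 112225 = 15209
r = 8081 / √(46805 × 15209) = 8081 / 26680.6530 ≈ 0.303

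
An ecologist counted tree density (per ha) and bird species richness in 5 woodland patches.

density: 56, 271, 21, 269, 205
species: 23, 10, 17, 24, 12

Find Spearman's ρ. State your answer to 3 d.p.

Rank density: 2, 5, 1, 4, 3
Rank species: 4, 1, 3, 5, 2
d = rank(density) − rank(species): -2, 4, -2, -1, 1; Σd² = 26
ρ = 1 − 6Σd² / [n(n²−1)] = 1 − 6×26 / (5×24) = 1 − 156/120 ≈ -0.300

-0.300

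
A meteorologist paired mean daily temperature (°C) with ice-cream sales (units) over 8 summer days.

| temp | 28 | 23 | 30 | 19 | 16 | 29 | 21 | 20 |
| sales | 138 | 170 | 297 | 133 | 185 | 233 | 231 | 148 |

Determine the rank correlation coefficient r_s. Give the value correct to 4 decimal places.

0.5476

Rank temp: 6, 5, 8, 2, 1, 7, 4, 3
Rank sales: 2, 4, 8, 1, 5, 7, 6, 3
d = rank(temp) − rank(sales): 4, 1, 0, 1, -4, 0, -2, 0; Σd² = 38
ρ = 1 − 6Σd² / [n(n²−1)] = 1 − 6×38 / (8×63) = 1 − 228/504 ≈ 0.5476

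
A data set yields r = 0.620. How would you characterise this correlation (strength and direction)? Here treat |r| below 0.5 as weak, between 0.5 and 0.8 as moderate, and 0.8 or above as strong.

moderate positive

r = 0.620 > 0 so the relationship is positive.
|r| = 0.620, which falls in the moderate range.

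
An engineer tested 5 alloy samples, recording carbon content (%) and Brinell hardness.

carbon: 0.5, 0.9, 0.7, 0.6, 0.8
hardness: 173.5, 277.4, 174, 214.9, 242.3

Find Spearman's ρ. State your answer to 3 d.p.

0.900

Rank carbon: 1, 5, 3, 2, 4
Rank hardness: 1, 5, 2, 3, 4
d = rank(carbon) − rank(hardness): 0, 0, 1, -1, 0; Σd² = 2
ρ = 1 − 6Σd² / [n(n²−1)] = 1 − 6×2 / (5×24) = 1 − 12/120 ≈ 0.900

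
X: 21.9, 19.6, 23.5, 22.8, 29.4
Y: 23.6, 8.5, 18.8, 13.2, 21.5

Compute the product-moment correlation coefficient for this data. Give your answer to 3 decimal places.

0.574

n = 5, ΣX = 117.2, ΣY = 85.6, ΣX² = 2800.22, ΣY² = 1619.14, ΣXY = 2058.3
nΣXY − ΣXΣY = 10291.5 − 10032.32 = 259.18
nΣX² − (ΣX)² = 14001.1 − 13735.84 = 265.26; nΣY² − (ΣY)² = 8095.7 − 7327.36 = 768.34
r = 259.18 / √(265.26 × 768.34) = 259.18 / 451.4531 ≈ 0.574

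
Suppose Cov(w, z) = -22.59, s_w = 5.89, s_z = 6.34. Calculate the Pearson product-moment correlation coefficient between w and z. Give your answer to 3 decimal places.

-0.605

r = Cov(w,z) / (s_w · s_z) = -22.59 / (5.89 × 6.34)
  = -22.59 / 37.3426 ≈ -0.605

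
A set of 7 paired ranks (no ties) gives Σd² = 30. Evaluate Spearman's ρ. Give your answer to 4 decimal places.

ρ = 1 − 6Σd² / [n(n²−1)] = 1 − 6×30 / (7×48)
  = 1 − 180/336 = 1 − 0.53571 ≈ 0.4643

0.4643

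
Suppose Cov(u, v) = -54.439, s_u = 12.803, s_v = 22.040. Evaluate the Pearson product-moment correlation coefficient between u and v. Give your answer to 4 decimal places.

-0.1929

r = Cov(u,v) / (s_u · s_v) = -54.439 / (12.803 × 22.040)
  = -54.439 / 282.1781 ≈ -0.1929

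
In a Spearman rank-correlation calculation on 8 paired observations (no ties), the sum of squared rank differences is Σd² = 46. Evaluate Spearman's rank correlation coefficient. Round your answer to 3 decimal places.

ρ = 1 − 6Σd² / [n(n²−1)] = 1 − 6×46 / (8×63)
  = 1 − 276/504 = 1 − 0.5476 ≈ 0.452

0.452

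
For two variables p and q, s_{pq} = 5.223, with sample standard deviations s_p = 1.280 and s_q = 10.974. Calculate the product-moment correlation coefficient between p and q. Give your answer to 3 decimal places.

r = Cov(p,q) / (s_p · s_q) = 5.223 / (1.280 × 10.974)
  = 5.223 / 14.0467 ≈ 0.372

0.372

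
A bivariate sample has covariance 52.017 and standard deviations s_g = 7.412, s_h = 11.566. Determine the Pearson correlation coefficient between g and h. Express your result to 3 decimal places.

0.607

r = Cov(g,h) / (s_g · s_h) = 52.017 / (7.412 × 11.566)
  = 52.017 / 85.7272 ≈ 0.607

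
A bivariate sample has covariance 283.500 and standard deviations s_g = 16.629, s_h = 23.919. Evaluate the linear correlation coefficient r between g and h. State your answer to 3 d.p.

r = Cov(g,h) / (s_g · s_h) = 283.500 / (16.629 × 23.919)
  = 283.500 / 397.7491 ≈ 0.713

0.713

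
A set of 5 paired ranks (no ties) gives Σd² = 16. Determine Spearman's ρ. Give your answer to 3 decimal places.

0.200

ρ = 1 − 6Σd² / [n(n²−1)] = 1 − 6×16 / (5×24)
  = 1 − 96/120 = 1 − 0.8000 ≈ 0.200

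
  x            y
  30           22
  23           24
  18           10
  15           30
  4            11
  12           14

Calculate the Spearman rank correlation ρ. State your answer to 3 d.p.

Rank x: 6, 5, 4, 3, 1, 2
Rank y: 4, 5, 1, 6, 2, 3
d = rank(x) − rank(y): 2, 0, 3, -3, -1, -1; Σd² = 24
ρ = 1 − 6Σd² / [n(n²−1)] = 1 − 6×24 / (6×35) = 1 − 144/210 ≈ 0.314

0.314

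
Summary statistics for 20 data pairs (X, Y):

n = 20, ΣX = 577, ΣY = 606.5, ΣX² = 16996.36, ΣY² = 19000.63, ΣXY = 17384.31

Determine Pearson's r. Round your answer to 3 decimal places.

-0.245

r = (nΣXY − ΣXΣY) / √[(nΣX² − (ΣX)²)(nΣY² − (ΣY)²)]
Numerator: 20×17384.31 − 577×606.5 = -2264.3
Denominator: √[(339927.2 − 332929)(380012.6 − 367842.25)] = √[6998.2 × 12170.35] = 9228.7888
r = -2264.3 / 9228.7888 ≈ -0.245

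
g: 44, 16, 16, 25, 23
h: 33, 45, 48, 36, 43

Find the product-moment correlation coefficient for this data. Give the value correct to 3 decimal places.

-0.884

n = 5, Σg = 124, Σh = 205, Σg² = 3602, Σh² = 8563, Σgh = 4829
nΣgh − ΣgΣh = 24145 − 25420 = -1275
nΣg² − (Σg)² = 18010 − 15376 = 2634; nΣh² − (Σh)² = 42815 − 42025 = 790
r = -1275 / √(2634 × 790) = -1275 / 1442.5186 ≈ -0.884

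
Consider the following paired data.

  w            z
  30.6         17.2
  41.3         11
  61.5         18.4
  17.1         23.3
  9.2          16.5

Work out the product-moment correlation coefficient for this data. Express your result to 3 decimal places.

-0.268

n = 5, Σw = 159.7, Σz = 86.4, Σw² = 6801.35, Σz² = 1570.54, Σwz = 2662.45
nΣwz − ΣwΣz = 13312.25 − 13798.08 = -485.83
nΣw² − (Σw)² = 34006.75 − 25504.09 = 8502.66; nΣz² − (Σz)² = 7852.7 − 7464.96 = 387.74
r = -485.83 / √(8502.66 × 387.74) = -485.83 / 1815.7151 ≈ -0.268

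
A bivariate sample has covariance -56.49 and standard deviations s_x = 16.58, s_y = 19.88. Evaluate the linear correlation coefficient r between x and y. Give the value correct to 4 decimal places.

r = Cov(x,y) / (s_x · s_y) = -56.49 / (16.58 × 19.88)
  = -56.49 / 329.6104 ≈ -0.1714

-0.1714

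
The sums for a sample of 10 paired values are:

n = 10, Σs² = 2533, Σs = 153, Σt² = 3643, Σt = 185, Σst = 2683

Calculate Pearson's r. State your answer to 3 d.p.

-0.717

r = (nΣst − ΣsΣt) / √[(nΣs² − (Σs)²)(nΣt² − (Σt)²)]
Numerator: 10×2683 − 153×185 = -1475
Denominator: √[(25330 − 23409)(36430 − 34225)] = √[1921 × 2205] = 2058.1071
r = -1475 / 2058.1071 ≈ -0.717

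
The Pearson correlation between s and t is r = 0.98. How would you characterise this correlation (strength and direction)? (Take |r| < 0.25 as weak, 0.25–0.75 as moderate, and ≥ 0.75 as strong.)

strong positive

r = 0.98 > 0 so the relationship is positive.
|r| = 0.98, which falls in the strong range.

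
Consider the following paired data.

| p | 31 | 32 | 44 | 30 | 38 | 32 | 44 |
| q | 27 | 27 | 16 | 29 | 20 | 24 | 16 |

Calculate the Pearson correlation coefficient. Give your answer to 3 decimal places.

n = 7, Σp = 251, Σq = 159, Σp² = 9225, Σq² = 3787, Σpq = 5507
nΣpq − ΣpΣq = 38549 − 39909 = -1360
nΣp² − (Σp)² = 64575 − 63001 = 1574; nΣq² − (Σq)² = 26509 − 25281 = 1228
r = -1360 / √(1574 × 1228) = -1360 / 1390.2777 ≈ -0.978

-0.978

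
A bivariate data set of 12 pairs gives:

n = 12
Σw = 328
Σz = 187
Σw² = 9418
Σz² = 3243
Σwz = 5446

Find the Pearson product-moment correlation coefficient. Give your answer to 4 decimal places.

0.8673

r = (nΣwz − ΣwΣz) / √[(nΣw² − (Σw)²)(nΣz² − (Σz)²)]
Numerator: 12×5446 − 328×187 = 4016
Denominator: √[(113016 − 107584)(38916 − 34969)] = √[5432 × 3947] = 4630.3460
r = 4016 / 4630.3460 ≈ 0.8673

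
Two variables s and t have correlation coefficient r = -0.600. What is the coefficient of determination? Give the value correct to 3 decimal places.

0.360

r² = (-0.600)² = 0.360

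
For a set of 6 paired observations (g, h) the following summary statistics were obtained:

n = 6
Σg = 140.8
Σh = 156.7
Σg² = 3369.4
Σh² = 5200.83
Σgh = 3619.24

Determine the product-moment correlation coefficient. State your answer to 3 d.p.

-0.216

r = (nΣgh − ΣgΣh) / √[(nΣg² − (Σg)²)(nΣh² − (Σh)²)]
Numerator: 6×3619.24 − 140.8×156.7 = -347.92
Denominator: √[(20216.4 − 19824.64)(31204.98 − 24554.89)] = √[391.76 × 6650.09] = 1614.0754
r = -347.92 / 1614.0754 ≈ -0.216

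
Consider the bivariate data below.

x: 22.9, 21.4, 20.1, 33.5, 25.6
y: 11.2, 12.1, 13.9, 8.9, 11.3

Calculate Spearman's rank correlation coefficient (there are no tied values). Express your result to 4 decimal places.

-0.9000

Rank x: 3, 2, 1, 5, 4
Rank y: 2, 4, 5, 1, 3
d = rank(x) − rank(y): 1, -2, -4, 4, 1; Σd² = 38
ρ = 1 − 6Σd² / [n(n²−1)] = 1 − 6×38 / (5×24) = 1 − 228/120 ≈ -0.9000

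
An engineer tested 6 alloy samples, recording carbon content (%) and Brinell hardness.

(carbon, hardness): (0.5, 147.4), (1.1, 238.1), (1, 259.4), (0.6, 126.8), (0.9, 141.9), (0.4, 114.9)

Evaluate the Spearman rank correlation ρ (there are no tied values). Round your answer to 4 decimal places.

Rank carbon: 2, 6, 5, 3, 4, 1
Rank hardness: 4, 5, 6, 2, 3, 1
d = rank(carbon) − rank(hardness): -2, 1, -1, 1, 1, 0; Σd² = 8
ρ = 1 − 6Σd² / [n(n²−1)] = 1 − 6×8 / (6×35) = 1 − 48/210 ≈ 0.7714

0.7714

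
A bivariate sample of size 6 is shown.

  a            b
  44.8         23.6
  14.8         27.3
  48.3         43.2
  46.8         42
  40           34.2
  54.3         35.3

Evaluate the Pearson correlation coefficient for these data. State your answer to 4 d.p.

n = 6, Σa = 249, Σb = 205.6, Σa² = 11297.7, Σb² = 7348.22, Σab = 8798.27
nΣab − ΣaΣb = 52789.62 − 51194.4 = 1595.22
nΣa² − (Σa)² = 67786.2 − 62001 = 5785.2; nΣb² − (Σb)² = 44089.32 − 42271.36 = 1817.96
r = 1595.22 / √(5785.2 × 1817.96) = 1595.22 / 3243.0329 ≈ 0.4919

0.4919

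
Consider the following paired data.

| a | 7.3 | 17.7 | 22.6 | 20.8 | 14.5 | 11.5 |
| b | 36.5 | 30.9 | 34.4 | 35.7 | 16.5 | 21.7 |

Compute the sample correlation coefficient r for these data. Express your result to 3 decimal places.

n = 6, Σa = 94.4, Σb = 175.7, Σa² = 1652.48, Σb² = 5488.05, Σab = 2822.18
nΣab − ΣaΣb = 16933.08 − 16586.08 = 347
nΣa² − (Σa)² = 9914.88 − 8911.36 = 1003.52; nΣb² − (Σb)² = 32928.3 − 30870.49 = 2057.81
r = 347 / √(1003.52 × 2057.81) = 347 / 1437.0294 ≈ 0.241

0.241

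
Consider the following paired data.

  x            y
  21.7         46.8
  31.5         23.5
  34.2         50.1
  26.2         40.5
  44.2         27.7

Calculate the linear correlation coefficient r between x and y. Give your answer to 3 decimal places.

-0.494

n = 5, Σx = 157.8, Σy = 188.6, Σx² = 5272.86, Σy² = 7660.04, Σxy = 5754.67
nΣxy − ΣxΣy = 28773.35 − 29761.08 = -987.73
nΣx² − (Σx)² = 26364.3 − 24900.84 = 1463.46; nΣy² − (Σy)² = 38300.2 − 35569.96 = 2730.24
r = -987.73 / √(1463.46 × 2730.24) = -987.73 / 1998.8990 ≈ -0.494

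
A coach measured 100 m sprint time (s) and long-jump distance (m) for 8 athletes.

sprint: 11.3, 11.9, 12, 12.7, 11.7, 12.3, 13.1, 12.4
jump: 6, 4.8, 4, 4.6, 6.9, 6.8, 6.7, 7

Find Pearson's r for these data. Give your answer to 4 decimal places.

n = 8, Σx = 97.4, Σy = 46.8, Σx² = 1188.14, Σy² = 283.94, Σxy = 570.28
nΣxy − ΣxΣy = 4562.24 − 4558.32 = 3.92
nΣx² − (Σx)² = 9505.12 − 9486.76 = 18.36; nΣy² − (Σy)² = 2271.52 − 2190.24 = 81.28
r = 3.92 / √(18.36 × 81.28) = 3.92 / 38.6303 ≈ 0.1015

0.1015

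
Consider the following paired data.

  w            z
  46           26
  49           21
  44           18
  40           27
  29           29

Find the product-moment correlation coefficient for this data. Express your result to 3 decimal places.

n = 5, Σw = 208, Σz = 121, Σw² = 8894, Σz² = 3011, Σwz = 4938
nΣwz − ΣwΣz = 24690 − 25168 = -478
nΣw² − (Σw)² = 44470 − 43264 = 1206; nΣz² − (Σz)² = 15055 − 14641 = 414
r = -478 / √(1206 × 414) = -478 / 706.6003 ≈ -0.676

-0.676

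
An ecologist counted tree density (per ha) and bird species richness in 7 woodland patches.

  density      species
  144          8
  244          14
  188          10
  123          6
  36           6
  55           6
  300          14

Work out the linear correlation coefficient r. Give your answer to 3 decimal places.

n = 7, Σx = 1090, Σy = 64, Σx² = 225066, Σy² = 664, Σxy = 11932
nΣxy − ΣxΣy = 83524 − 69760 = 13764
nΣx² − (Σx)² = 1575462 − 1188100 = 387362; nΣy² − (Σy)² = 4648 − 4096 = 552
r = 13764 / √(387362 × 552) = 13764 / 14622.7160 ≈ 0.941

0.941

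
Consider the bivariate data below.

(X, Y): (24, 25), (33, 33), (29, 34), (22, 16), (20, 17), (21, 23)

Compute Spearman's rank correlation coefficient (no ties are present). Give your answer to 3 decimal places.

Rank X: 4, 6, 5, 3, 1, 2
Rank Y: 4, 5, 6, 1, 2, 3
d = rank(X) − rank(Y): 0, 1, -1, 2, -1, -1; Σd² = 8
ρ = 1 − 6Σd² / [n(n²−1)] = 1 − 6×8 / (6×35) = 1 − 48/210 ≈ 0.771

0.771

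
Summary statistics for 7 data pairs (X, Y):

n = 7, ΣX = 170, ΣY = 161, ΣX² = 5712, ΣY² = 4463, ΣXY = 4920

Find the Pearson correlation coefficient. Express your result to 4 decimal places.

0.9207

r = (nΣXY − ΣXΣY) / √[(nΣX² − (ΣX)²)(nΣY² − (ΣY)²)]
Numerator: 7×4920 − 170×161 = 7070
Denominator: √[(39984 − 28900)(31241 − 25921)] = √[11084 × 5320] = 7678.9895
r = 7070 / 7678.9895 ≈ 0.9207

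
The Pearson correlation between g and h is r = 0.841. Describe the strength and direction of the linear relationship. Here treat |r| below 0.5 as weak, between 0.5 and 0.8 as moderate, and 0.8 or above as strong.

r = 0.841 > 0 so the relationship is positive.
|r| = 0.841, which falls in the strong range.

strong positive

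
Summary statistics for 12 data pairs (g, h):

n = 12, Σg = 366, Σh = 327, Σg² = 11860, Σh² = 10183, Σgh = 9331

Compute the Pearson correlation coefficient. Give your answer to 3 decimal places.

r = (nΣgh − ΣgΣh) / √[(nΣg² − (Σg)²)(nΣh² − (Σh)²)]
Numerator: 12×9331 − 366×327 = -7710
Denominator: √[(142320 − 133956)(122196 − 106929)] = √[8364 × 15267] = 11300.1411
r = -7710 / 11300.1411 ≈ -0.682

-0.682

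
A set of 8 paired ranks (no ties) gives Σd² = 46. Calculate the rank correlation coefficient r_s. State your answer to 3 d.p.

ρ = 1 − 6Σd² / [n(n²−1)] = 1 − 6×46 / (8×63)
  = 1 − 276/504 = 1 − 0.5476 ≈ 0.452

0.452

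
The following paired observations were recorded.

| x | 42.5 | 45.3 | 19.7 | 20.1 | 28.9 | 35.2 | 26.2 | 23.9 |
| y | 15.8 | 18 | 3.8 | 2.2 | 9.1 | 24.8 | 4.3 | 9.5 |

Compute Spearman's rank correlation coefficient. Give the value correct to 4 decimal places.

0.8333

Rank x: 7, 8, 1, 2, 5, 6, 4, 3
Rank y: 6, 7, 2, 1, 4, 8, 3, 5
d = rank(x) − rank(y): 1, 1, -1, 1, 1, -2, 1, -2; Σd² = 14
ρ = 1 − 6Σd² / [n(n²−1)] = 1 − 6×14 / (8×63) = 1 − 84/504 ≈ 0.8333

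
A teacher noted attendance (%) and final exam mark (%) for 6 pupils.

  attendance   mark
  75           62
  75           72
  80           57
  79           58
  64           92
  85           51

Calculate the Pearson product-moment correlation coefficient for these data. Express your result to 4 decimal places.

n = 6, Σx = 458, Σy = 392, Σx² = 35212, Σy² = 26706, Σxy = 29415
nΣxy − ΣxΣy = 176490 − 179536 = -3046
nΣx² − (Σx)² = 211272 − 209764 = 1508; nΣy² − (Σy)² = 160236 − 153664 = 6572
r = -3046 / √(1508 × 6572) = -3046 / 3148.1067 ≈ -0.9676

-0.9676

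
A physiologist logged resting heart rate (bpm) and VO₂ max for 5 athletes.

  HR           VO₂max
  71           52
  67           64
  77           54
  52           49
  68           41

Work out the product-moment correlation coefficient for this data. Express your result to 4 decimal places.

n = 5, Σx = 335, Σy = 260, Σx² = 22787, Σy² = 13798, Σxy = 17474
nΣxy − ΣxΣy = 87370 − 87100 = 270
nΣx² − (Σx)² = 113935 − 112225 = 1710; nΣy² − (Σy)² = 68990 − 67600 = 1390
r = 270 / √(1710 × 1390) = 270 / 1541.7198 ≈ 0.1751

0.1751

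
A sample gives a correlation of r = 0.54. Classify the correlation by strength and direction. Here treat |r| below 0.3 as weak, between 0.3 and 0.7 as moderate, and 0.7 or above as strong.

moderate positive

r = 0.54 > 0 so the relationship is positive.
|r| = 0.54, which falls in the moderate range.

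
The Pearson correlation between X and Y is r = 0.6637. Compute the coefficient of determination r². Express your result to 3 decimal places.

r² = (0.6637)² = 0.440

0.440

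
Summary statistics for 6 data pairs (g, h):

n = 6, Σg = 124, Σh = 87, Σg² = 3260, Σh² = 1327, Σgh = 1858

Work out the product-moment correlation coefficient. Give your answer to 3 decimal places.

r = (nΣgh − ΣgΣh) / √[(nΣg² − (Σg)²)(nΣh² − (Σh)²)]
Numerator: 6×1858 − 124×87 = 360
Denominator: √[(19560 − 15376)(7962 − 7569)] = √[4184 × 393] = 1282.3073
r = 360 / 1282.3073 ≈ 0.281

0.281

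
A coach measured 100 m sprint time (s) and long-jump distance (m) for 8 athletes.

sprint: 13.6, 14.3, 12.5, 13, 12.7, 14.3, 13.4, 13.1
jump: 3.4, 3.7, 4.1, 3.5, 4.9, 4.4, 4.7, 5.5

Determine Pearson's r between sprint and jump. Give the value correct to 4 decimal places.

-0.2626

n = 8, Σx = 106.9, Σy = 34.2, Σx² = 1431.65, Σy² = 150.02, Σxy = 456.08
nΣxy − ΣxΣy = 3648.64 − 3655.98 = -7.34
nΣx² − (Σx)² = 11453.2 − 11427.61 = 25.59; nΣy² − (Σy)² = 1200.16 − 1169.64 = 30.52
r = -7.34 / √(25.59 × 30.52) = -7.34 / 27.9465 ≈ -0.2626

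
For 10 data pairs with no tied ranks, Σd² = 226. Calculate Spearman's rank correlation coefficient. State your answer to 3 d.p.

-0.370

ρ = 1 − 6Σd² / [n(n²−1)] = 1 − 6×226 / (10×99)
  = 1 − 1356/990 = 1 − 1.3697 ≈ -0.370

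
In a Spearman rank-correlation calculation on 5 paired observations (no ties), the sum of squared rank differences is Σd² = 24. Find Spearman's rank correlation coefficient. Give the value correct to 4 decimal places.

-0.2000

ρ = 1 − 6Σd² / [n(n²−1)] = 1 − 6×24 / (5×24)
  = 1 − 144/120 = 1 − 1.20000 ≈ -0.2000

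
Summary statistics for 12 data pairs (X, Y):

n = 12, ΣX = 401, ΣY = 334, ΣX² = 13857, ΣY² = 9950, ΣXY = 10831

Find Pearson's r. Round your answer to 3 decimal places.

-0.604

r = (nΣXY − ΣXΣY) / √[(nΣX² − (ΣX)²)(nΣY² − (ΣY)²)]
Numerator: 12×10831 − 401×334 = -3962
Denominator: √[(166284 − 160801)(119400 − 111556)] = √[5483 × 7844] = 6558.0982
r = -3962 / 6558.0982 ≈ -0.604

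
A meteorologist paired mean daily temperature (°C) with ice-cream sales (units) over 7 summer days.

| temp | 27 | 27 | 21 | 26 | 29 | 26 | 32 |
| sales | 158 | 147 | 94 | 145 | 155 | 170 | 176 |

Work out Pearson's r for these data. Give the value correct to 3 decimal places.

n = 7, Σx = 188, Σy = 1045, Σx² = 5116, Σy² = 160335, Σxy = 28526
nΣxy − ΣxΣy = 199682 − 196460 = 3222
nΣx² − (Σx)² = 35812 − 35344 = 468; nΣy² − (Σy)² = 1122345 − 1092025 = 30320
r = 3222 / √(468 × 30320) = 3222 / 3766.9298 ≈ 0.855

0.855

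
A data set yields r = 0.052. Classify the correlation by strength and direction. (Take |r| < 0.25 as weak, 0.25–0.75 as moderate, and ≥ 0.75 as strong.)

r = 0.052 > 0 so the relationship is positive.
|r| = 0.052, which falls in the weak range.

weak positive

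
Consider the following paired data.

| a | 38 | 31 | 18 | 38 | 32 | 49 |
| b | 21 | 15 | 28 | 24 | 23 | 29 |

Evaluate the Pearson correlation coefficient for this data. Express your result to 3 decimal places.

0.113

n = 6, Σa = 206, Σb = 140, Σa² = 7598, Σb² = 3396, Σab = 4836
nΣab − ΣaΣb = 29016 − 28840 = 176
nΣa² − (Σa)² = 45588 − 42436 = 3152; nΣb² − (Σb)² = 20376 − 19600 = 776
r = 176 / √(3152 × 776) = 176 / 1563.9540 ≈ 0.113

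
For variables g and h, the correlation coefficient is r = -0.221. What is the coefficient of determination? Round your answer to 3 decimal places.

r² = (-0.221)² = 0.049

0.049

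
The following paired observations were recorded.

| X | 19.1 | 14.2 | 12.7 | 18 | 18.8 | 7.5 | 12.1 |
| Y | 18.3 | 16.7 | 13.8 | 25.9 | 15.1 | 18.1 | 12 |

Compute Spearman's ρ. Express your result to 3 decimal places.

Rank X: 7, 4, 3, 5, 6, 1, 2
Rank Y: 6, 4, 2, 7, 3, 5, 1
d = rank(X) − rank(Y): 1, 0, 1, -2, 3, -4, 1; Σd² = 32
ρ = 1 − 6Σd² / [n(n²−1)] = 1 − 6×32 / (7×48) = 1 − 192/336 ≈ 0.429

0.429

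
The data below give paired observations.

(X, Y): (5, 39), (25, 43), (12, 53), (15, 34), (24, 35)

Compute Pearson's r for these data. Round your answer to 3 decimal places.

n = 5, ΣX = 81, ΣY = 204, ΣX² = 1595, ΣY² = 8560, ΣXY = 3256
nΣXY − ΣXΣY = 16280 − 16524 = -244
nΣX² − (ΣX)² = 7975 − 6561 = 1414; nΣY² − (ΣY)² = 42800 − 41616 = 1184
r = -244 / √(1414 × 1184) = -244 / 1293.8995 ≈ -0.189

-0.189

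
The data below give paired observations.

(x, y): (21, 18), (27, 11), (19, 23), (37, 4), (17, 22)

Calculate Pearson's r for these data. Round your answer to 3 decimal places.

-0.979

n = 5, Σx = 121, Σy = 78, Σx² = 3189, Σy² = 1474, Σxy = 1634
nΣxy − ΣxΣy = 8170 − 9438 = -1268
nΣx² − (Σx)² = 15945 − 14641 = 1304; nΣy² − (Σy)² = 7370 − 6084 = 1286
r = -1268 / √(1304 × 1286) = -1268 / 1294.9687 ≈ -0.979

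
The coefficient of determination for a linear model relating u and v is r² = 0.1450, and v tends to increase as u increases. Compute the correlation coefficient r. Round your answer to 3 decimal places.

|r| = √0.1450 = 0.381
The association is positive, so r = 0.381.

0.381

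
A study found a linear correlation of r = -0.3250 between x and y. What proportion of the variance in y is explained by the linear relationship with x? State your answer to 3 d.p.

0.106

r² = (-0.3250)² = 0.106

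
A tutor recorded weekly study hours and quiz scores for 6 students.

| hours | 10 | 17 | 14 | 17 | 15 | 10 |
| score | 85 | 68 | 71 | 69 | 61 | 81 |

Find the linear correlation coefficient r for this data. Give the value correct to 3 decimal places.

n = 6, Σx = 83, Σy = 435, Σx² = 1199, Σy² = 31933, Σxy = 5898
nΣxy − ΣxΣy = 35388 − 36105 = -717
nΣx² − (Σx)² = 7194 − 6889 = 305; nΣy² − (Σy)² = 191598 − 189225 = 2373
r = -717 / √(305 × 2373) = -717 / 850.7438 ≈ -0.843

-0.843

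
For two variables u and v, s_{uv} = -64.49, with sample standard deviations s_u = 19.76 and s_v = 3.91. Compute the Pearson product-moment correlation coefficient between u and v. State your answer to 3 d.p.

-0.835

r = Cov(u,v) / (s_u · s_v) = -64.49 / (19.76 × 3.91)
  = -64.49 / 77.2616 ≈ -0.835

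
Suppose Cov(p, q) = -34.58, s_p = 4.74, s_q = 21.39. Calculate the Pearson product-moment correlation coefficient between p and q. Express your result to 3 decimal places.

-0.341

r = Cov(p,q) / (s_p · s_q) = -34.58 / (4.74 × 21.39)
  = -34.58 / 101.3886 ≈ -0.341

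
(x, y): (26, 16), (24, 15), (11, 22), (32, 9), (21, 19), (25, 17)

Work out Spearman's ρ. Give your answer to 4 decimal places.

-0.8286

Rank x: 5, 3, 1, 6, 2, 4
Rank y: 3, 2, 6, 1, 5, 4
d = rank(x) − rank(y): 2, 1, -5, 5, -3, 0; Σd² = 64
ρ = 1 − 6Σd² / [n(n²−1)] = 1 − 6×64 / (6×35) = 1 − 384/210 ≈ -0.8286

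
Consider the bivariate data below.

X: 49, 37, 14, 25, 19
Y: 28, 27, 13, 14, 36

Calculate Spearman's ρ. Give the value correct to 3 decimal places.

Rank X: 5, 4, 1, 3, 2
Rank Y: 4, 3, 1, 2, 5
d = rank(X) − rank(Y): 1, 1, 0, 1, -3; Σd² = 12
ρ = 1 − 6Σd² / [n(n²−1)] = 1 − 6×12 / (5×24) = 1 − 72/120 ≈ 0.400

0.400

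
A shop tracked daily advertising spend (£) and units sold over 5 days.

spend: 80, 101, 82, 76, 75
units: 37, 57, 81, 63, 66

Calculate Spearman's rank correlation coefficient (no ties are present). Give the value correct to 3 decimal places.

Rank spend: 3, 5, 4, 2, 1
Rank units: 1, 2, 5, 3, 4
d = rank(spend) − rank(units): 2, 3, -1, -1, -3; Σd² = 24
ρ = 1 − 6Σd² / [n(n²−1)] = 1 − 6×24 / (5×24) = 1 − 144/120 ≈ -0.200

-0.200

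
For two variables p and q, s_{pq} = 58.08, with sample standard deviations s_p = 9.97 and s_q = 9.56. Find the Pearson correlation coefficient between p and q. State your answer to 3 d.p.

0.609

r = Cov(p,q) / (s_p · s_q) = 58.08 / (9.97 × 9.56)
  = 58.08 / 95.3132 ≈ 0.609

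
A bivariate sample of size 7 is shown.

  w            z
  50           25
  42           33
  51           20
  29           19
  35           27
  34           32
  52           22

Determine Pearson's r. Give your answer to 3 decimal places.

n = 7, Σw = 293, Σz = 178, Σw² = 12791, Σz² = 4712, Σwz = 7384
nΣwz − ΣwΣz = 51688 − 52154 = -466
nΣw² − (Σw)² = 89537 − 85849 = 3688; nΣz² − (Σz)² = 32984 − 31684 = 1300
r = -466 / √(3688 × 1300) = -466 / 2189.6118 ≈ -0.213

-0.213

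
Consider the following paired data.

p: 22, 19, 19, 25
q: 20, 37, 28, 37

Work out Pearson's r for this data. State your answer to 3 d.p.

0.106

n = 4, Σp = 85, Σq = 122, Σp² = 1831, Σq² = 3922, Σpq = 2600
nΣpq − ΣpΣq = 10400 − 10370 = 30
nΣp² − (Σp)² = 7324 − 7225 = 99; nΣq² − (Σq)² = 15688 − 14884 = 804
r = 30 / √(99 × 804) = 30 / 282.1276 ≈ 0.106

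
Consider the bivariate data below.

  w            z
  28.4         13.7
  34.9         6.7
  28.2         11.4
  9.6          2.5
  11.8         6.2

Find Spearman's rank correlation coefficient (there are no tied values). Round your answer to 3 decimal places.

Rank w: 4, 5, 3, 1, 2
Rank z: 5, 3, 4, 1, 2
d = rank(w) − rank(z): -1, 2, -1, 0, 0; Σd² = 6
ρ = 1 − 6Σd² / [n(n²−1)] = 1 − 6×6 / (5×24) = 1 − 36/120 ≈ 0.700

0.700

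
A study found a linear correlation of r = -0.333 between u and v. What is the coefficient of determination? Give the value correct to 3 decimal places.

0.111

r² = (-0.333)² = 0.111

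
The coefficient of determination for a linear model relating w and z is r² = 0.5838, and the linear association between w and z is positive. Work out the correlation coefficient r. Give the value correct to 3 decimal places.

|r| = √0.5838 = 0.764
The association is positive, so r = 0.764.

0.764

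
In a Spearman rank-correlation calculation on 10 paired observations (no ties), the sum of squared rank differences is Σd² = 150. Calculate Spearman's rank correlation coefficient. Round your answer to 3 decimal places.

ρ = 1 − 6Σd² / [n(n²−1)] = 1 − 6×150 / (10×99)
  = 1 − 900/990 = 1 − 0.9091 ≈ 0.091

0.091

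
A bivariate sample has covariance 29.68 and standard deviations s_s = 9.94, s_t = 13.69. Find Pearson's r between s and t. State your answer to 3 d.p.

0.218

r = Cov(s,t) / (s_s · s_t) = 29.68 / (9.94 × 13.69)
  = 29.68 / 136.0786 ≈ 0.218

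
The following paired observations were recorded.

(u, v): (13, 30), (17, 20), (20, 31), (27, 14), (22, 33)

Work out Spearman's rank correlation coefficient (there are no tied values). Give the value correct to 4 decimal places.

-0.1000

Rank u: 1, 2, 3, 5, 4
Rank v: 3, 2, 4, 1, 5
d = rank(u) − rank(v): -2, 0, -1, 4, -1; Σd² = 22
ρ = 1 − 6Σd² / [n(n²−1)] = 1 − 6×22 / (5×24) = 1 − 132/120 ≈ -0.1000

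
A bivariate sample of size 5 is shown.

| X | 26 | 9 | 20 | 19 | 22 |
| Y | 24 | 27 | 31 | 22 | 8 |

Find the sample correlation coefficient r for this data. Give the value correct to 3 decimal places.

-0.315

n = 5, ΣX = 96, ΣY = 112, ΣX² = 2002, ΣY² = 2814, ΣXY = 2081
nΣXY − ΣXΣY = 10405 − 10752 = -347
nΣX² − (ΣX)² = 10010 − 9216 = 794; nΣY² − (ΣY)² = 14070 − 12544 = 1526
r = -347 / √(794 × 1526) = -347 / 1100.7470 ≈ -0.315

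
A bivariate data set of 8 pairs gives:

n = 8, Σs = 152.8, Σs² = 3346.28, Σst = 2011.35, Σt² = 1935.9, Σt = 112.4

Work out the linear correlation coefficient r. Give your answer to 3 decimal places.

-0.347

r = (nΣst − ΣsΣt) / √[(nΣs² − (Σs)²)(nΣt² − (Σt)²)]
Numerator: 8×2011.35 − 152.8×112.4 = -1083.92
Denominator: √[(26770.24 − 23347.84)(15487.2 − 12633.76)] = √[3422.4 × 2853.44] = 3124.9981
r = -1083.92 / 3124.9981 ≈ -0.347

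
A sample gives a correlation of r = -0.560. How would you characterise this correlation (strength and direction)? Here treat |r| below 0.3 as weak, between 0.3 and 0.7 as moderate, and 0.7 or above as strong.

moderate negative

r = -0.560 < 0 so the relationship is negative.
|r| = 0.560, which falls in the moderate range.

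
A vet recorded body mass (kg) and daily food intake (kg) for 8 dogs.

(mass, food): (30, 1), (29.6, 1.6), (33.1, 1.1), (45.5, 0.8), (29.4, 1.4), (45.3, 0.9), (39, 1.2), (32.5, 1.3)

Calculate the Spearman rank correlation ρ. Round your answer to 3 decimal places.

Rank mass: 3, 2, 5, 8, 1, 7, 6, 4
Rank food: 3, 8, 4, 1, 7, 2, 5, 6
d = rank(mass) − rank(food): 0, -6, 1, 7, -6, 5, 1, -2; Σd² = 152
ρ = 1 − 6Σd² / [n(n²−1)] = 1 − 6×152 / (8×63) = 1 − 912/504 ≈ -0.810

-0.810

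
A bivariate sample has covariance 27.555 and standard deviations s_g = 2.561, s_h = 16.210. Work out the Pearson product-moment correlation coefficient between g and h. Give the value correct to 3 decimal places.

0.664

r = Cov(g,h) / (s_g · s_h) = 27.555 / (2.561 × 16.210)
  = 27.555 / 41.5138 ≈ 0.664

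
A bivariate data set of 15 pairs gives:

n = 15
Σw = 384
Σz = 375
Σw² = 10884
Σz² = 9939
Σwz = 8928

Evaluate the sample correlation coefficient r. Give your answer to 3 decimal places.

r = (nΣwz − ΣwΣz) / √[(nΣw² − (Σw)²)(nΣz² − (Σz)²)]
Numerator: 15×8928 − 384×375 = -10080
Denominator: √[(163260 − 147456)(149085 − 140625)] = √[15804 × 8460] = 11562.9512
r = -10080 / 11562.9512 ≈ -0.872

-0.872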